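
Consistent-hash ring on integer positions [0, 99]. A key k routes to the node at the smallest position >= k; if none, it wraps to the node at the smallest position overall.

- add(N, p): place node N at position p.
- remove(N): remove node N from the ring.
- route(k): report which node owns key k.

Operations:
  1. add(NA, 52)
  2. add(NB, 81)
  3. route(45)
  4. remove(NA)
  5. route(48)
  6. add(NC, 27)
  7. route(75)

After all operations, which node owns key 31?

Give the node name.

Op 1: add NA@52 -> ring=[52:NA]
Op 2: add NB@81 -> ring=[52:NA,81:NB]
Op 3: route key 45: smallest pos >= 45 is 52 -> NA
Op 4: remove NA -> ring=[81:NB]
Op 5: route key 48: smallest pos >= 48 is 81 -> NB
Op 6: add NC@27 -> ring=[27:NC,81:NB]
Op 7: route key 75: smallest pos >= 75 is 81 -> NB
Final route key 31: smallest pos >= 31 is 81 -> NB

Answer: NB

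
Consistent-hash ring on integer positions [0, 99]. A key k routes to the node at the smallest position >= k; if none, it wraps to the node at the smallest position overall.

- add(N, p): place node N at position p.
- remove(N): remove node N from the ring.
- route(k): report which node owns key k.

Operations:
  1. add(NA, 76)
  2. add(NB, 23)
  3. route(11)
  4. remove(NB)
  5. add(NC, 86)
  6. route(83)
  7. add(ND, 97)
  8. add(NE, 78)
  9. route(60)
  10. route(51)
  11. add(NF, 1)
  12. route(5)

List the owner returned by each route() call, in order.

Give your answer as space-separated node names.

Op 1: add NA@76 -> ring=[76:NA]
Op 2: add NB@23 -> ring=[23:NB,76:NA]
Op 3: route key 11: smallest pos >= 11 is 23 -> NB
Op 4: remove NB -> ring=[76:NA]
Op 5: add NC@86 -> ring=[76:NA,86:NC]
Op 6: route key 83: smallest pos >= 83 is 86 -> NC
Op 7: add ND@97 -> ring=[76:NA,86:NC,97:ND]
Op 8: add NE@78 -> ring=[76:NA,78:NE,86:NC,97:ND]
Op 9: route key 60: smallest pos >= 60 is 76 -> NA
Op 10: route key 51: smallest pos >= 51 is 76 -> NA
Op 11: add NF@1 -> ring=[1:NF,76:NA,78:NE,86:NC,97:ND]
Op 12: route key 5: smallest pos >= 5 is 76 -> NA

Answer: NB NC NA NA NA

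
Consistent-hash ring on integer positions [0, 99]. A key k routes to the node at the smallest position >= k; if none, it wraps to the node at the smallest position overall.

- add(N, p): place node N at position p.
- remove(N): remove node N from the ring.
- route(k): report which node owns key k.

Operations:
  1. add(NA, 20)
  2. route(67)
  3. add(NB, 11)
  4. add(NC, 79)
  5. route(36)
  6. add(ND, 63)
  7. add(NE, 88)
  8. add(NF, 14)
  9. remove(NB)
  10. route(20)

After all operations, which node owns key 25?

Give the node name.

Op 1: add NA@20 -> ring=[20:NA]
Op 2: route key 67: none >= 67, wrap to smallest pos 20 -> NA
Op 3: add NB@11 -> ring=[11:NB,20:NA]
Op 4: add NC@79 -> ring=[11:NB,20:NA,79:NC]
Op 5: route key 36: smallest pos >= 36 is 79 -> NC
Op 6: add ND@63 -> ring=[11:NB,20:NA,63:ND,79:NC]
Op 7: add NE@88 -> ring=[11:NB,20:NA,63:ND,79:NC,88:NE]
Op 8: add NF@14 -> ring=[11:NB,14:NF,20:NA,63:ND,79:NC,88:NE]
Op 9: remove NB -> ring=[14:NF,20:NA,63:ND,79:NC,88:NE]
Op 10: route key 20: smallest pos >= 20 is 20 -> NA
Final route key 25: smallest pos >= 25 is 63 -> ND

Answer: ND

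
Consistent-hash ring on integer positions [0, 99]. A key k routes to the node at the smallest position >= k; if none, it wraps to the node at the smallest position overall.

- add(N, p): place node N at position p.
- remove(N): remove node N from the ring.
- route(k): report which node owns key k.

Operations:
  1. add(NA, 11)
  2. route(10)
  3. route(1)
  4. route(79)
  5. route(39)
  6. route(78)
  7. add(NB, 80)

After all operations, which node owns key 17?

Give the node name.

Op 1: add NA@11 -> ring=[11:NA]
Op 2: route key 10: smallest pos >= 10 is 11 -> NA
Op 3: route key 1: smallest pos >= 1 is 11 -> NA
Op 4: route key 79: none >= 79, wrap to smallest pos 11 -> NA
Op 5: route key 39: none >= 39, wrap to smallest pos 11 -> NA
Op 6: route key 78: none >= 78, wrap to smallest pos 11 -> NA
Op 7: add NB@80 -> ring=[11:NA,80:NB]
Final route key 17: smallest pos >= 17 is 80 -> NB

Answer: NB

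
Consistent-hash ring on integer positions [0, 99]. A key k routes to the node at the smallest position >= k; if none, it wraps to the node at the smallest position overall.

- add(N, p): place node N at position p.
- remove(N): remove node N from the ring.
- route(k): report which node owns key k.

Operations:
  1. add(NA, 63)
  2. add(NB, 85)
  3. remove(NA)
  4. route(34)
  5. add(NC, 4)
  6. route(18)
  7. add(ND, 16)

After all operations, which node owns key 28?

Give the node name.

Answer: NB

Derivation:
Op 1: add NA@63 -> ring=[63:NA]
Op 2: add NB@85 -> ring=[63:NA,85:NB]
Op 3: remove NA -> ring=[85:NB]
Op 4: route key 34: smallest pos >= 34 is 85 -> NB
Op 5: add NC@4 -> ring=[4:NC,85:NB]
Op 6: route key 18: smallest pos >= 18 is 85 -> NB
Op 7: add ND@16 -> ring=[4:NC,16:ND,85:NB]
Final route key 28: smallest pos >= 28 is 85 -> NB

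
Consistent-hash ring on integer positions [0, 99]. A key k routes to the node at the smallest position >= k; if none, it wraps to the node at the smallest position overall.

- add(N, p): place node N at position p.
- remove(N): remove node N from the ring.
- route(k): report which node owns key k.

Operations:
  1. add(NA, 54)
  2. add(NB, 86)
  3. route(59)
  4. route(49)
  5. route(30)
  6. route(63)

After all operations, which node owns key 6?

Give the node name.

Op 1: add NA@54 -> ring=[54:NA]
Op 2: add NB@86 -> ring=[54:NA,86:NB]
Op 3: route key 59: smallest pos >= 59 is 86 -> NB
Op 4: route key 49: smallest pos >= 49 is 54 -> NA
Op 5: route key 30: smallest pos >= 30 is 54 -> NA
Op 6: route key 63: smallest pos >= 63 is 86 -> NB
Final route key 6: smallest pos >= 6 is 54 -> NA

Answer: NA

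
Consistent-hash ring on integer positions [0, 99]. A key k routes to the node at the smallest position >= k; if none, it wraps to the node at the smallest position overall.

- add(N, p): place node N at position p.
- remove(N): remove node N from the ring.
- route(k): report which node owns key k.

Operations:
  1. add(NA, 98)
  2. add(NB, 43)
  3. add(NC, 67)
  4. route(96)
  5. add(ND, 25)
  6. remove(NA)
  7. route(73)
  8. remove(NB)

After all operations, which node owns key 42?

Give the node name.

Answer: NC

Derivation:
Op 1: add NA@98 -> ring=[98:NA]
Op 2: add NB@43 -> ring=[43:NB,98:NA]
Op 3: add NC@67 -> ring=[43:NB,67:NC,98:NA]
Op 4: route key 96: smallest pos >= 96 is 98 -> NA
Op 5: add ND@25 -> ring=[25:ND,43:NB,67:NC,98:NA]
Op 6: remove NA -> ring=[25:ND,43:NB,67:NC]
Op 7: route key 73: none >= 73, wrap to smallest pos 25 -> ND
Op 8: remove NB -> ring=[25:ND,67:NC]
Final route key 42: smallest pos >= 42 is 67 -> NC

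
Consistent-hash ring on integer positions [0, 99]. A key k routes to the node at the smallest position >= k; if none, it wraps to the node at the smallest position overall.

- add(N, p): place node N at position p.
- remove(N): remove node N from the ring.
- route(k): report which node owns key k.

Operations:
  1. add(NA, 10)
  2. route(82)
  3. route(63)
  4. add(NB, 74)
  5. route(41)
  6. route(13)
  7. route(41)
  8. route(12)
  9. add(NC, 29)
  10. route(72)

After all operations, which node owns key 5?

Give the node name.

Op 1: add NA@10 -> ring=[10:NA]
Op 2: route key 82: none >= 82, wrap to smallest pos 10 -> NA
Op 3: route key 63: none >= 63, wrap to smallest pos 10 -> NA
Op 4: add NB@74 -> ring=[10:NA,74:NB]
Op 5: route key 41: smallest pos >= 41 is 74 -> NB
Op 6: route key 13: smallest pos >= 13 is 74 -> NB
Op 7: route key 41: smallest pos >= 41 is 74 -> NB
Op 8: route key 12: smallest pos >= 12 is 74 -> NB
Op 9: add NC@29 -> ring=[10:NA,29:NC,74:NB]
Op 10: route key 72: smallest pos >= 72 is 74 -> NB
Final route key 5: smallest pos >= 5 is 10 -> NA

Answer: NA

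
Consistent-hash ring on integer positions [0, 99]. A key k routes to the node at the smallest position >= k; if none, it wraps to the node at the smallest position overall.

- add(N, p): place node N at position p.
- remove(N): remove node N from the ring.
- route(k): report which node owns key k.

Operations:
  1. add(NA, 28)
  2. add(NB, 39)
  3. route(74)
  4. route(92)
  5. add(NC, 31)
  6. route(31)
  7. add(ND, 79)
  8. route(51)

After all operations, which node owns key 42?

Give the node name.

Answer: ND

Derivation:
Op 1: add NA@28 -> ring=[28:NA]
Op 2: add NB@39 -> ring=[28:NA,39:NB]
Op 3: route key 74: none >= 74, wrap to smallest pos 28 -> NA
Op 4: route key 92: none >= 92, wrap to smallest pos 28 -> NA
Op 5: add NC@31 -> ring=[28:NA,31:NC,39:NB]
Op 6: route key 31: smallest pos >= 31 is 31 -> NC
Op 7: add ND@79 -> ring=[28:NA,31:NC,39:NB,79:ND]
Op 8: route key 51: smallest pos >= 51 is 79 -> ND
Final route key 42: smallest pos >= 42 is 79 -> ND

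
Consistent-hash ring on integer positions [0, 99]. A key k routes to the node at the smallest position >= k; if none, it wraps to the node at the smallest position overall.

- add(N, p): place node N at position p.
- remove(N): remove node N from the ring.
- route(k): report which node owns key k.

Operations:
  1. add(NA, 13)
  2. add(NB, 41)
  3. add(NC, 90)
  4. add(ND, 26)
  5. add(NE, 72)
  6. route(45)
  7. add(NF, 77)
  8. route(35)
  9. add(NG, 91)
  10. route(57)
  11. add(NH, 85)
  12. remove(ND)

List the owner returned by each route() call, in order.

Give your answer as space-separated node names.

Op 1: add NA@13 -> ring=[13:NA]
Op 2: add NB@41 -> ring=[13:NA,41:NB]
Op 3: add NC@90 -> ring=[13:NA,41:NB,90:NC]
Op 4: add ND@26 -> ring=[13:NA,26:ND,41:NB,90:NC]
Op 5: add NE@72 -> ring=[13:NA,26:ND,41:NB,72:NE,90:NC]
Op 6: route key 45: smallest pos >= 45 is 72 -> NE
Op 7: add NF@77 -> ring=[13:NA,26:ND,41:NB,72:NE,77:NF,90:NC]
Op 8: route key 35: smallest pos >= 35 is 41 -> NB
Op 9: add NG@91 -> ring=[13:NA,26:ND,41:NB,72:NE,77:NF,90:NC,91:NG]
Op 10: route key 57: smallest pos >= 57 is 72 -> NE
Op 11: add NH@85 -> ring=[13:NA,26:ND,41:NB,72:NE,77:NF,85:NH,90:NC,91:NG]
Op 12: remove ND -> ring=[13:NA,41:NB,72:NE,77:NF,85:NH,90:NC,91:NG]

Answer: NE NB NE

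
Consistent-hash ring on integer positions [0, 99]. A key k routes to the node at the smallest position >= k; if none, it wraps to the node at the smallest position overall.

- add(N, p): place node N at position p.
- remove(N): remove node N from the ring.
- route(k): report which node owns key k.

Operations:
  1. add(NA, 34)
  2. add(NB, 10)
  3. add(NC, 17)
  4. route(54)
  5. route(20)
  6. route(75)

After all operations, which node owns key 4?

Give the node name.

Answer: NB

Derivation:
Op 1: add NA@34 -> ring=[34:NA]
Op 2: add NB@10 -> ring=[10:NB,34:NA]
Op 3: add NC@17 -> ring=[10:NB,17:NC,34:NA]
Op 4: route key 54: none >= 54, wrap to smallest pos 10 -> NB
Op 5: route key 20: smallest pos >= 20 is 34 -> NA
Op 6: route key 75: none >= 75, wrap to smallest pos 10 -> NB
Final route key 4: smallest pos >= 4 is 10 -> NB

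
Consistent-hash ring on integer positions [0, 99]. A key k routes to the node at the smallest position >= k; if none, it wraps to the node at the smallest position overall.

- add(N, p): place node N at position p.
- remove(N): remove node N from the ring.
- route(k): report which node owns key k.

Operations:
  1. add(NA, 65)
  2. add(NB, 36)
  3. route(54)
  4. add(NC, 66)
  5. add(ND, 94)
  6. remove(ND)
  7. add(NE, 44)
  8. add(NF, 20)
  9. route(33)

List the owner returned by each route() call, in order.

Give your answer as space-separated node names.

Answer: NA NB

Derivation:
Op 1: add NA@65 -> ring=[65:NA]
Op 2: add NB@36 -> ring=[36:NB,65:NA]
Op 3: route key 54: smallest pos >= 54 is 65 -> NA
Op 4: add NC@66 -> ring=[36:NB,65:NA,66:NC]
Op 5: add ND@94 -> ring=[36:NB,65:NA,66:NC,94:ND]
Op 6: remove ND -> ring=[36:NB,65:NA,66:NC]
Op 7: add NE@44 -> ring=[36:NB,44:NE,65:NA,66:NC]
Op 8: add NF@20 -> ring=[20:NF,36:NB,44:NE,65:NA,66:NC]
Op 9: route key 33: smallest pos >= 33 is 36 -> NB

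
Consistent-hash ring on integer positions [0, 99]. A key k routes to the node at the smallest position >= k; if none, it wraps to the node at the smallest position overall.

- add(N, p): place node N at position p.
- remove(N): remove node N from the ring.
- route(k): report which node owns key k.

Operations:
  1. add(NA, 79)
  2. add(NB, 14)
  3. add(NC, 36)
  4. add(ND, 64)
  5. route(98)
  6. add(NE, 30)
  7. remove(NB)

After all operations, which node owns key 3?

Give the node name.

Answer: NE

Derivation:
Op 1: add NA@79 -> ring=[79:NA]
Op 2: add NB@14 -> ring=[14:NB,79:NA]
Op 3: add NC@36 -> ring=[14:NB,36:NC,79:NA]
Op 4: add ND@64 -> ring=[14:NB,36:NC,64:ND,79:NA]
Op 5: route key 98: none >= 98, wrap to smallest pos 14 -> NB
Op 6: add NE@30 -> ring=[14:NB,30:NE,36:NC,64:ND,79:NA]
Op 7: remove NB -> ring=[30:NE,36:NC,64:ND,79:NA]
Final route key 3: smallest pos >= 3 is 30 -> NE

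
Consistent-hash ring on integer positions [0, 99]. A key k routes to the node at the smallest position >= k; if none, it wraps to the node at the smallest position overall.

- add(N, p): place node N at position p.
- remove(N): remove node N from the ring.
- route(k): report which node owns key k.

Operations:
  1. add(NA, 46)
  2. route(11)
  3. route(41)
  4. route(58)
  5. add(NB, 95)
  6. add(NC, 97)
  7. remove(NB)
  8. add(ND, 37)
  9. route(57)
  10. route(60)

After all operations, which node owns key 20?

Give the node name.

Op 1: add NA@46 -> ring=[46:NA]
Op 2: route key 11: smallest pos >= 11 is 46 -> NA
Op 3: route key 41: smallest pos >= 41 is 46 -> NA
Op 4: route key 58: none >= 58, wrap to smallest pos 46 -> NA
Op 5: add NB@95 -> ring=[46:NA,95:NB]
Op 6: add NC@97 -> ring=[46:NA,95:NB,97:NC]
Op 7: remove NB -> ring=[46:NA,97:NC]
Op 8: add ND@37 -> ring=[37:ND,46:NA,97:NC]
Op 9: route key 57: smallest pos >= 57 is 97 -> NC
Op 10: route key 60: smallest pos >= 60 is 97 -> NC
Final route key 20: smallest pos >= 20 is 37 -> ND

Answer: ND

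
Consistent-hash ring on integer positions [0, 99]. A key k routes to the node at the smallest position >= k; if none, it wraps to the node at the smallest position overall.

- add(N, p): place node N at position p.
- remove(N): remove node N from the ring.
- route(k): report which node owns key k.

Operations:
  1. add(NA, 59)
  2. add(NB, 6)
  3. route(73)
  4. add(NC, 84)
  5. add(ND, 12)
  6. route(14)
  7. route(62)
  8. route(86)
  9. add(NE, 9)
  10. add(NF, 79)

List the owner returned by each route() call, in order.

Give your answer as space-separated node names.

Answer: NB NA NC NB

Derivation:
Op 1: add NA@59 -> ring=[59:NA]
Op 2: add NB@6 -> ring=[6:NB,59:NA]
Op 3: route key 73: none >= 73, wrap to smallest pos 6 -> NB
Op 4: add NC@84 -> ring=[6:NB,59:NA,84:NC]
Op 5: add ND@12 -> ring=[6:NB,12:ND,59:NA,84:NC]
Op 6: route key 14: smallest pos >= 14 is 59 -> NA
Op 7: route key 62: smallest pos >= 62 is 84 -> NC
Op 8: route key 86: none >= 86, wrap to smallest pos 6 -> NB
Op 9: add NE@9 -> ring=[6:NB,9:NE,12:ND,59:NA,84:NC]
Op 10: add NF@79 -> ring=[6:NB,9:NE,12:ND,59:NA,79:NF,84:NC]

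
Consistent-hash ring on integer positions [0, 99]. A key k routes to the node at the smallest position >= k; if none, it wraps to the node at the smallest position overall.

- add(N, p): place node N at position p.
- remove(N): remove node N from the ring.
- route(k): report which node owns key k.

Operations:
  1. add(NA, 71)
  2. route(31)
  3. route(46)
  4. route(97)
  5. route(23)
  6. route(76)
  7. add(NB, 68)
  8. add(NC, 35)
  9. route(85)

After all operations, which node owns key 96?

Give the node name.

Answer: NC

Derivation:
Op 1: add NA@71 -> ring=[71:NA]
Op 2: route key 31: smallest pos >= 31 is 71 -> NA
Op 3: route key 46: smallest pos >= 46 is 71 -> NA
Op 4: route key 97: none >= 97, wrap to smallest pos 71 -> NA
Op 5: route key 23: smallest pos >= 23 is 71 -> NA
Op 6: route key 76: none >= 76, wrap to smallest pos 71 -> NA
Op 7: add NB@68 -> ring=[68:NB,71:NA]
Op 8: add NC@35 -> ring=[35:NC,68:NB,71:NA]
Op 9: route key 85: none >= 85, wrap to smallest pos 35 -> NC
Final route key 96: none >= 96, wrap to smallest pos 35 -> NC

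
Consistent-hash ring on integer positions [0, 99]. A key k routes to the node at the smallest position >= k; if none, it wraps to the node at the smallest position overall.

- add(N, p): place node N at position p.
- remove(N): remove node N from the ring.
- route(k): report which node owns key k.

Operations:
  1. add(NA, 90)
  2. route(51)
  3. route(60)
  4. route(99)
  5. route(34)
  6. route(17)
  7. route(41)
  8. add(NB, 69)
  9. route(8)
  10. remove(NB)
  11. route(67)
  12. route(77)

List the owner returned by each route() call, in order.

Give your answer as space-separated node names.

Answer: NA NA NA NA NA NA NB NA NA

Derivation:
Op 1: add NA@90 -> ring=[90:NA]
Op 2: route key 51: smallest pos >= 51 is 90 -> NA
Op 3: route key 60: smallest pos >= 60 is 90 -> NA
Op 4: route key 99: none >= 99, wrap to smallest pos 90 -> NA
Op 5: route key 34: smallest pos >= 34 is 90 -> NA
Op 6: route key 17: smallest pos >= 17 is 90 -> NA
Op 7: route key 41: smallest pos >= 41 is 90 -> NA
Op 8: add NB@69 -> ring=[69:NB,90:NA]
Op 9: route key 8: smallest pos >= 8 is 69 -> NB
Op 10: remove NB -> ring=[90:NA]
Op 11: route key 67: smallest pos >= 67 is 90 -> NA
Op 12: route key 77: smallest pos >= 77 is 90 -> NA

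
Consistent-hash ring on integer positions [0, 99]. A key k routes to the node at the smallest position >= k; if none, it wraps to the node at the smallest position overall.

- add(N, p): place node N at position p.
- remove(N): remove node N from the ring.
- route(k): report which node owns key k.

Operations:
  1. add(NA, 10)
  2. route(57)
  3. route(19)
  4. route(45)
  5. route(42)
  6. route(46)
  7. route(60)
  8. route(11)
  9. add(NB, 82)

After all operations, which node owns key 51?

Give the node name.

Op 1: add NA@10 -> ring=[10:NA]
Op 2: route key 57: none >= 57, wrap to smallest pos 10 -> NA
Op 3: route key 19: none >= 19, wrap to smallest pos 10 -> NA
Op 4: route key 45: none >= 45, wrap to smallest pos 10 -> NA
Op 5: route key 42: none >= 42, wrap to smallest pos 10 -> NA
Op 6: route key 46: none >= 46, wrap to smallest pos 10 -> NA
Op 7: route key 60: none >= 60, wrap to smallest pos 10 -> NA
Op 8: route key 11: none >= 11, wrap to smallest pos 10 -> NA
Op 9: add NB@82 -> ring=[10:NA,82:NB]
Final route key 51: smallest pos >= 51 is 82 -> NB

Answer: NB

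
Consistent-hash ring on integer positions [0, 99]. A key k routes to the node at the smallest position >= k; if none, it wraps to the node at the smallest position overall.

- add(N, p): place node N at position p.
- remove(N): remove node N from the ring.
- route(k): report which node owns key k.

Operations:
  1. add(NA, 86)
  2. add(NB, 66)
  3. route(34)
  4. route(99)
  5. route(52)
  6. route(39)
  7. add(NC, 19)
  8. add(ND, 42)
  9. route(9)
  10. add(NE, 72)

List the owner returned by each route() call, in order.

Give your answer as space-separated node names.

Answer: NB NB NB NB NC

Derivation:
Op 1: add NA@86 -> ring=[86:NA]
Op 2: add NB@66 -> ring=[66:NB,86:NA]
Op 3: route key 34: smallest pos >= 34 is 66 -> NB
Op 4: route key 99: none >= 99, wrap to smallest pos 66 -> NB
Op 5: route key 52: smallest pos >= 52 is 66 -> NB
Op 6: route key 39: smallest pos >= 39 is 66 -> NB
Op 7: add NC@19 -> ring=[19:NC,66:NB,86:NA]
Op 8: add ND@42 -> ring=[19:NC,42:ND,66:NB,86:NA]
Op 9: route key 9: smallest pos >= 9 is 19 -> NC
Op 10: add NE@72 -> ring=[19:NC,42:ND,66:NB,72:NE,86:NA]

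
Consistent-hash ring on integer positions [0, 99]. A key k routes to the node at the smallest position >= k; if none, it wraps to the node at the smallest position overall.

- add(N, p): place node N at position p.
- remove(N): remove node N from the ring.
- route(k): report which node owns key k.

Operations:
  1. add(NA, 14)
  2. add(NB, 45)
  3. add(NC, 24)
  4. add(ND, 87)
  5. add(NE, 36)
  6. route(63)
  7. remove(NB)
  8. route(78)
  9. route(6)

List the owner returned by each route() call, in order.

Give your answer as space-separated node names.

Op 1: add NA@14 -> ring=[14:NA]
Op 2: add NB@45 -> ring=[14:NA,45:NB]
Op 3: add NC@24 -> ring=[14:NA,24:NC,45:NB]
Op 4: add ND@87 -> ring=[14:NA,24:NC,45:NB,87:ND]
Op 5: add NE@36 -> ring=[14:NA,24:NC,36:NE,45:NB,87:ND]
Op 6: route key 63: smallest pos >= 63 is 87 -> ND
Op 7: remove NB -> ring=[14:NA,24:NC,36:NE,87:ND]
Op 8: route key 78: smallest pos >= 78 is 87 -> ND
Op 9: route key 6: smallest pos >= 6 is 14 -> NA

Answer: ND ND NA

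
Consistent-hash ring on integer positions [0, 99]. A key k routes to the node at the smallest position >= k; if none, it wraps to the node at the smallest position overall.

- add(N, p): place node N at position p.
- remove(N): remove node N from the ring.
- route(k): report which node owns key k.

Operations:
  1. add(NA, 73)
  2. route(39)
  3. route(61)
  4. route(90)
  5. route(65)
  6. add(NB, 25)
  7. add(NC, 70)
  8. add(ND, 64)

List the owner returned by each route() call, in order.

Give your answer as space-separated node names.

Answer: NA NA NA NA

Derivation:
Op 1: add NA@73 -> ring=[73:NA]
Op 2: route key 39: smallest pos >= 39 is 73 -> NA
Op 3: route key 61: smallest pos >= 61 is 73 -> NA
Op 4: route key 90: none >= 90, wrap to smallest pos 73 -> NA
Op 5: route key 65: smallest pos >= 65 is 73 -> NA
Op 6: add NB@25 -> ring=[25:NB,73:NA]
Op 7: add NC@70 -> ring=[25:NB,70:NC,73:NA]
Op 8: add ND@64 -> ring=[25:NB,64:ND,70:NC,73:NA]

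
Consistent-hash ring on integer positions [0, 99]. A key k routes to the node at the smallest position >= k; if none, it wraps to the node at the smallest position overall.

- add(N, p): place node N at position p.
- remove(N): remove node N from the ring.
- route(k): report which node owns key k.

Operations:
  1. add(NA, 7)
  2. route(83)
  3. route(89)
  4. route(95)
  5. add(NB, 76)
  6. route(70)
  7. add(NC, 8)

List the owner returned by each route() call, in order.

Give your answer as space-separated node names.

Answer: NA NA NA NB

Derivation:
Op 1: add NA@7 -> ring=[7:NA]
Op 2: route key 83: none >= 83, wrap to smallest pos 7 -> NA
Op 3: route key 89: none >= 89, wrap to smallest pos 7 -> NA
Op 4: route key 95: none >= 95, wrap to smallest pos 7 -> NA
Op 5: add NB@76 -> ring=[7:NA,76:NB]
Op 6: route key 70: smallest pos >= 70 is 76 -> NB
Op 7: add NC@8 -> ring=[7:NA,8:NC,76:NB]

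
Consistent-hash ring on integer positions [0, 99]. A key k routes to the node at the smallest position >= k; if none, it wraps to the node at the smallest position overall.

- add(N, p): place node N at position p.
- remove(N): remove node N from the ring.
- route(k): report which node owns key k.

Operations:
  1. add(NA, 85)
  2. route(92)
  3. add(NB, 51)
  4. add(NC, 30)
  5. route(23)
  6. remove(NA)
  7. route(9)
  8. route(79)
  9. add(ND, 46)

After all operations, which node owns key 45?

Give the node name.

Op 1: add NA@85 -> ring=[85:NA]
Op 2: route key 92: none >= 92, wrap to smallest pos 85 -> NA
Op 3: add NB@51 -> ring=[51:NB,85:NA]
Op 4: add NC@30 -> ring=[30:NC,51:NB,85:NA]
Op 5: route key 23: smallest pos >= 23 is 30 -> NC
Op 6: remove NA -> ring=[30:NC,51:NB]
Op 7: route key 9: smallest pos >= 9 is 30 -> NC
Op 8: route key 79: none >= 79, wrap to smallest pos 30 -> NC
Op 9: add ND@46 -> ring=[30:NC,46:ND,51:NB]
Final route key 45: smallest pos >= 45 is 46 -> ND

Answer: ND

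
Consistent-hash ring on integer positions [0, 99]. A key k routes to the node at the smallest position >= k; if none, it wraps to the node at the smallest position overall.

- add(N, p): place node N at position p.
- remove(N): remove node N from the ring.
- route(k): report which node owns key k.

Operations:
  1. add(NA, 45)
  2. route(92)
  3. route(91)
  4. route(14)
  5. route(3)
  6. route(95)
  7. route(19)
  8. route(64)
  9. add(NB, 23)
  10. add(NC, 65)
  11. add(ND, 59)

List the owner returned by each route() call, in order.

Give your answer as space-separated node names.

Answer: NA NA NA NA NA NA NA

Derivation:
Op 1: add NA@45 -> ring=[45:NA]
Op 2: route key 92: none >= 92, wrap to smallest pos 45 -> NA
Op 3: route key 91: none >= 91, wrap to smallest pos 45 -> NA
Op 4: route key 14: smallest pos >= 14 is 45 -> NA
Op 5: route key 3: smallest pos >= 3 is 45 -> NA
Op 6: route key 95: none >= 95, wrap to smallest pos 45 -> NA
Op 7: route key 19: smallest pos >= 19 is 45 -> NA
Op 8: route key 64: none >= 64, wrap to smallest pos 45 -> NA
Op 9: add NB@23 -> ring=[23:NB,45:NA]
Op 10: add NC@65 -> ring=[23:NB,45:NA,65:NC]
Op 11: add ND@59 -> ring=[23:NB,45:NA,59:ND,65:NC]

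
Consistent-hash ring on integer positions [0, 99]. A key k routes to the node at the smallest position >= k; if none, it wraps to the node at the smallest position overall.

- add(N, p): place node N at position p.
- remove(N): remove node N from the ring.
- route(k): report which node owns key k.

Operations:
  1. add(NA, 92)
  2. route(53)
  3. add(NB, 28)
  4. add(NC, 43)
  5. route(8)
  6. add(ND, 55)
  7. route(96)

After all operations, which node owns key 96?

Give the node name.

Answer: NB

Derivation:
Op 1: add NA@92 -> ring=[92:NA]
Op 2: route key 53: smallest pos >= 53 is 92 -> NA
Op 3: add NB@28 -> ring=[28:NB,92:NA]
Op 4: add NC@43 -> ring=[28:NB,43:NC,92:NA]
Op 5: route key 8: smallest pos >= 8 is 28 -> NB
Op 6: add ND@55 -> ring=[28:NB,43:NC,55:ND,92:NA]
Op 7: route key 96: none >= 96, wrap to smallest pos 28 -> NB
Final route key 96: none >= 96, wrap to smallest pos 28 -> NB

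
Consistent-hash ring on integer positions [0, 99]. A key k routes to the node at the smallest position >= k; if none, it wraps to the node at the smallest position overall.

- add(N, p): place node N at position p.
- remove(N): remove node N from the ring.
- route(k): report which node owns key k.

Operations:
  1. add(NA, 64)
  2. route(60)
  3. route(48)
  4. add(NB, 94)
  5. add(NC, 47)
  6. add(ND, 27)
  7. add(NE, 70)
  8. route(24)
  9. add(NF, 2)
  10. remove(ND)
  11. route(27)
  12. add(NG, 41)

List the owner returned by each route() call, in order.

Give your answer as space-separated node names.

Op 1: add NA@64 -> ring=[64:NA]
Op 2: route key 60: smallest pos >= 60 is 64 -> NA
Op 3: route key 48: smallest pos >= 48 is 64 -> NA
Op 4: add NB@94 -> ring=[64:NA,94:NB]
Op 5: add NC@47 -> ring=[47:NC,64:NA,94:NB]
Op 6: add ND@27 -> ring=[27:ND,47:NC,64:NA,94:NB]
Op 7: add NE@70 -> ring=[27:ND,47:NC,64:NA,70:NE,94:NB]
Op 8: route key 24: smallest pos >= 24 is 27 -> ND
Op 9: add NF@2 -> ring=[2:NF,27:ND,47:NC,64:NA,70:NE,94:NB]
Op 10: remove ND -> ring=[2:NF,47:NC,64:NA,70:NE,94:NB]
Op 11: route key 27: smallest pos >= 27 is 47 -> NC
Op 12: add NG@41 -> ring=[2:NF,41:NG,47:NC,64:NA,70:NE,94:NB]

Answer: NA NA ND NC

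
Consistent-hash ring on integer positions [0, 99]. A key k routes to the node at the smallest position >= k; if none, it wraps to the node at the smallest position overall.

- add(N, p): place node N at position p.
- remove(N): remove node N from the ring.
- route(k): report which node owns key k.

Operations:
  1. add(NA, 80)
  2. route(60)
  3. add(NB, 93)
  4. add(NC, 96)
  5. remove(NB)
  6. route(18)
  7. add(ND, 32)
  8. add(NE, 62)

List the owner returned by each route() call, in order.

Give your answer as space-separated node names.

Op 1: add NA@80 -> ring=[80:NA]
Op 2: route key 60: smallest pos >= 60 is 80 -> NA
Op 3: add NB@93 -> ring=[80:NA,93:NB]
Op 4: add NC@96 -> ring=[80:NA,93:NB,96:NC]
Op 5: remove NB -> ring=[80:NA,96:NC]
Op 6: route key 18: smallest pos >= 18 is 80 -> NA
Op 7: add ND@32 -> ring=[32:ND,80:NA,96:NC]
Op 8: add NE@62 -> ring=[32:ND,62:NE,80:NA,96:NC]

Answer: NA NA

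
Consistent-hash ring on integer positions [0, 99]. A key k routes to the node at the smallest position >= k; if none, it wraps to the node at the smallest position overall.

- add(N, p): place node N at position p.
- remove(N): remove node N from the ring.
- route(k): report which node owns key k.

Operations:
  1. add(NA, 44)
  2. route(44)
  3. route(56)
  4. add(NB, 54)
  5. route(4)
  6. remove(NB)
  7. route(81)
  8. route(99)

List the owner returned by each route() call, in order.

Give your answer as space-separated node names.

Answer: NA NA NA NA NA

Derivation:
Op 1: add NA@44 -> ring=[44:NA]
Op 2: route key 44: smallest pos >= 44 is 44 -> NA
Op 3: route key 56: none >= 56, wrap to smallest pos 44 -> NA
Op 4: add NB@54 -> ring=[44:NA,54:NB]
Op 5: route key 4: smallest pos >= 4 is 44 -> NA
Op 6: remove NB -> ring=[44:NA]
Op 7: route key 81: none >= 81, wrap to smallest pos 44 -> NA
Op 8: route key 99: none >= 99, wrap to smallest pos 44 -> NA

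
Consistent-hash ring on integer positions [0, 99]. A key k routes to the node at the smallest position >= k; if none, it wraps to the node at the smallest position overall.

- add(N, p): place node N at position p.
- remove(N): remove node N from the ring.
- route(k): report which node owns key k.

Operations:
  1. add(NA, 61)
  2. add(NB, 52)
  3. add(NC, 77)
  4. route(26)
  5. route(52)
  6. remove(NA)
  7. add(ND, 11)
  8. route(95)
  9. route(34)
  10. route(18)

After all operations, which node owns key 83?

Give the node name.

Answer: ND

Derivation:
Op 1: add NA@61 -> ring=[61:NA]
Op 2: add NB@52 -> ring=[52:NB,61:NA]
Op 3: add NC@77 -> ring=[52:NB,61:NA,77:NC]
Op 4: route key 26: smallest pos >= 26 is 52 -> NB
Op 5: route key 52: smallest pos >= 52 is 52 -> NB
Op 6: remove NA -> ring=[52:NB,77:NC]
Op 7: add ND@11 -> ring=[11:ND,52:NB,77:NC]
Op 8: route key 95: none >= 95, wrap to smallest pos 11 -> ND
Op 9: route key 34: smallest pos >= 34 is 52 -> NB
Op 10: route key 18: smallest pos >= 18 is 52 -> NB
Final route key 83: none >= 83, wrap to smallest pos 11 -> ND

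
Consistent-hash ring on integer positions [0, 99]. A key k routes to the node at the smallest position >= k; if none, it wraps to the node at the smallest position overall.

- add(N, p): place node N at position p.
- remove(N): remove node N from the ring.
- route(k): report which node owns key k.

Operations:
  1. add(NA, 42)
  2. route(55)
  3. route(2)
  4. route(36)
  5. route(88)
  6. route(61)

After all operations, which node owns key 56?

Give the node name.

Op 1: add NA@42 -> ring=[42:NA]
Op 2: route key 55: none >= 55, wrap to smallest pos 42 -> NA
Op 3: route key 2: smallest pos >= 2 is 42 -> NA
Op 4: route key 36: smallest pos >= 36 is 42 -> NA
Op 5: route key 88: none >= 88, wrap to smallest pos 42 -> NA
Op 6: route key 61: none >= 61, wrap to smallest pos 42 -> NA
Final route key 56: none >= 56, wrap to smallest pos 42 -> NA

Answer: NA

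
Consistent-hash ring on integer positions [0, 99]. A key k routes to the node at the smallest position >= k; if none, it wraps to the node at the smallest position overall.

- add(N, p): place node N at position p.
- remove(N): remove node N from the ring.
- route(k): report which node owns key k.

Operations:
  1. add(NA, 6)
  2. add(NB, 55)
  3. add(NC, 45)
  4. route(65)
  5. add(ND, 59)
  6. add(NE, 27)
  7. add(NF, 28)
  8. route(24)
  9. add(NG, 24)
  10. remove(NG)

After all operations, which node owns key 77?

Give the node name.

Answer: NA

Derivation:
Op 1: add NA@6 -> ring=[6:NA]
Op 2: add NB@55 -> ring=[6:NA,55:NB]
Op 3: add NC@45 -> ring=[6:NA,45:NC,55:NB]
Op 4: route key 65: none >= 65, wrap to smallest pos 6 -> NA
Op 5: add ND@59 -> ring=[6:NA,45:NC,55:NB,59:ND]
Op 6: add NE@27 -> ring=[6:NA,27:NE,45:NC,55:NB,59:ND]
Op 7: add NF@28 -> ring=[6:NA,27:NE,28:NF,45:NC,55:NB,59:ND]
Op 8: route key 24: smallest pos >= 24 is 27 -> NE
Op 9: add NG@24 -> ring=[6:NA,24:NG,27:NE,28:NF,45:NC,55:NB,59:ND]
Op 10: remove NG -> ring=[6:NA,27:NE,28:NF,45:NC,55:NB,59:ND]
Final route key 77: none >= 77, wrap to smallest pos 6 -> NA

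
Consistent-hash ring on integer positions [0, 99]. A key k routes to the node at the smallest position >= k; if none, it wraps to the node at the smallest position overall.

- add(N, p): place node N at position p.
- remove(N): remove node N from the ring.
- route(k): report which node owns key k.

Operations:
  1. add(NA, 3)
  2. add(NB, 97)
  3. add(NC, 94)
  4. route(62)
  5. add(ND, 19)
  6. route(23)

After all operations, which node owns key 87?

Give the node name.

Op 1: add NA@3 -> ring=[3:NA]
Op 2: add NB@97 -> ring=[3:NA,97:NB]
Op 3: add NC@94 -> ring=[3:NA,94:NC,97:NB]
Op 4: route key 62: smallest pos >= 62 is 94 -> NC
Op 5: add ND@19 -> ring=[3:NA,19:ND,94:NC,97:NB]
Op 6: route key 23: smallest pos >= 23 is 94 -> NC
Final route key 87: smallest pos >= 87 is 94 -> NC

Answer: NC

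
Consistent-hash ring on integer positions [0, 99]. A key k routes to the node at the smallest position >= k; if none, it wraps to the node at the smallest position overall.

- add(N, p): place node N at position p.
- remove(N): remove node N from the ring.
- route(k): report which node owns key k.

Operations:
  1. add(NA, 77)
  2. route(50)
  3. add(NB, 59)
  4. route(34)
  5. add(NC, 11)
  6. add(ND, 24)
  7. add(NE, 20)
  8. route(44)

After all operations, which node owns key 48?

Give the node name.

Answer: NB

Derivation:
Op 1: add NA@77 -> ring=[77:NA]
Op 2: route key 50: smallest pos >= 50 is 77 -> NA
Op 3: add NB@59 -> ring=[59:NB,77:NA]
Op 4: route key 34: smallest pos >= 34 is 59 -> NB
Op 5: add NC@11 -> ring=[11:NC,59:NB,77:NA]
Op 6: add ND@24 -> ring=[11:NC,24:ND,59:NB,77:NA]
Op 7: add NE@20 -> ring=[11:NC,20:NE,24:ND,59:NB,77:NA]
Op 8: route key 44: smallest pos >= 44 is 59 -> NB
Final route key 48: smallest pos >= 48 is 59 -> NB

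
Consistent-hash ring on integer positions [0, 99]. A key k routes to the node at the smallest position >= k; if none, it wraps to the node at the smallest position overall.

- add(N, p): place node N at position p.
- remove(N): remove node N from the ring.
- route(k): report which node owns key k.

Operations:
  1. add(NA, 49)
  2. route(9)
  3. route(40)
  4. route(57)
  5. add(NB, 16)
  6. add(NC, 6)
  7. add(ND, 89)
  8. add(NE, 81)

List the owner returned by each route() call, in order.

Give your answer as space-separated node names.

Op 1: add NA@49 -> ring=[49:NA]
Op 2: route key 9: smallest pos >= 9 is 49 -> NA
Op 3: route key 40: smallest pos >= 40 is 49 -> NA
Op 4: route key 57: none >= 57, wrap to smallest pos 49 -> NA
Op 5: add NB@16 -> ring=[16:NB,49:NA]
Op 6: add NC@6 -> ring=[6:NC,16:NB,49:NA]
Op 7: add ND@89 -> ring=[6:NC,16:NB,49:NA,89:ND]
Op 8: add NE@81 -> ring=[6:NC,16:NB,49:NA,81:NE,89:ND]

Answer: NA NA NA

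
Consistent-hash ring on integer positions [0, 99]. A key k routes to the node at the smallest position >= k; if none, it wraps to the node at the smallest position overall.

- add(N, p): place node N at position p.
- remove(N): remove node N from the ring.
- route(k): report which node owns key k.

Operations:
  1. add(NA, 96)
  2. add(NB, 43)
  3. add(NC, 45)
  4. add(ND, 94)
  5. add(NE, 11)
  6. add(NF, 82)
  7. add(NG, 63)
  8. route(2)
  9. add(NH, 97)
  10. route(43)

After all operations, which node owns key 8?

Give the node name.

Op 1: add NA@96 -> ring=[96:NA]
Op 2: add NB@43 -> ring=[43:NB,96:NA]
Op 3: add NC@45 -> ring=[43:NB,45:NC,96:NA]
Op 4: add ND@94 -> ring=[43:NB,45:NC,94:ND,96:NA]
Op 5: add NE@11 -> ring=[11:NE,43:NB,45:NC,94:ND,96:NA]
Op 6: add NF@82 -> ring=[11:NE,43:NB,45:NC,82:NF,94:ND,96:NA]
Op 7: add NG@63 -> ring=[11:NE,43:NB,45:NC,63:NG,82:NF,94:ND,96:NA]
Op 8: route key 2: smallest pos >= 2 is 11 -> NE
Op 9: add NH@97 -> ring=[11:NE,43:NB,45:NC,63:NG,82:NF,94:ND,96:NA,97:NH]
Op 10: route key 43: smallest pos >= 43 is 43 -> NB
Final route key 8: smallest pos >= 8 is 11 -> NE

Answer: NE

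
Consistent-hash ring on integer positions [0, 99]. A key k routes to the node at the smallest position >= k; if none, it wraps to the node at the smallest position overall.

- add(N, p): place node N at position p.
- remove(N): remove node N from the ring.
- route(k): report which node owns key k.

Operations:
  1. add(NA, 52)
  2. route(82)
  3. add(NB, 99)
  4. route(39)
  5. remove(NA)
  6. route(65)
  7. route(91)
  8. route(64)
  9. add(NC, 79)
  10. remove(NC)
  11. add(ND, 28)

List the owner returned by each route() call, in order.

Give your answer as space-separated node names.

Op 1: add NA@52 -> ring=[52:NA]
Op 2: route key 82: none >= 82, wrap to smallest pos 52 -> NA
Op 3: add NB@99 -> ring=[52:NA,99:NB]
Op 4: route key 39: smallest pos >= 39 is 52 -> NA
Op 5: remove NA -> ring=[99:NB]
Op 6: route key 65: smallest pos >= 65 is 99 -> NB
Op 7: route key 91: smallest pos >= 91 is 99 -> NB
Op 8: route key 64: smallest pos >= 64 is 99 -> NB
Op 9: add NC@79 -> ring=[79:NC,99:NB]
Op 10: remove NC -> ring=[99:NB]
Op 11: add ND@28 -> ring=[28:ND,99:NB]

Answer: NA NA NB NB NB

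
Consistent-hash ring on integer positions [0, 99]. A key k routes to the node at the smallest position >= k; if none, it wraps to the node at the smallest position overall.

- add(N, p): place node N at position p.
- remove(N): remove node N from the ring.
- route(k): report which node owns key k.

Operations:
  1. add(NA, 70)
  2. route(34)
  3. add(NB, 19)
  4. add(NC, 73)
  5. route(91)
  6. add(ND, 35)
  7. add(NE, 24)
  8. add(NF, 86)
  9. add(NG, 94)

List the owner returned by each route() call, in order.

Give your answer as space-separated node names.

Op 1: add NA@70 -> ring=[70:NA]
Op 2: route key 34: smallest pos >= 34 is 70 -> NA
Op 3: add NB@19 -> ring=[19:NB,70:NA]
Op 4: add NC@73 -> ring=[19:NB,70:NA,73:NC]
Op 5: route key 91: none >= 91, wrap to smallest pos 19 -> NB
Op 6: add ND@35 -> ring=[19:NB,35:ND,70:NA,73:NC]
Op 7: add NE@24 -> ring=[19:NB,24:NE,35:ND,70:NA,73:NC]
Op 8: add NF@86 -> ring=[19:NB,24:NE,35:ND,70:NA,73:NC,86:NF]
Op 9: add NG@94 -> ring=[19:NB,24:NE,35:ND,70:NA,73:NC,86:NF,94:NG]

Answer: NA NB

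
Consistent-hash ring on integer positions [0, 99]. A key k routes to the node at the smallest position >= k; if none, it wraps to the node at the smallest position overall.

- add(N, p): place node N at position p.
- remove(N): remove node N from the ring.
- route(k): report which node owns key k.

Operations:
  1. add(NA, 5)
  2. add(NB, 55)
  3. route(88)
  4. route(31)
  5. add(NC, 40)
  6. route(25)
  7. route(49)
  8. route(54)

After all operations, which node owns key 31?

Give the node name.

Answer: NC

Derivation:
Op 1: add NA@5 -> ring=[5:NA]
Op 2: add NB@55 -> ring=[5:NA,55:NB]
Op 3: route key 88: none >= 88, wrap to smallest pos 5 -> NA
Op 4: route key 31: smallest pos >= 31 is 55 -> NB
Op 5: add NC@40 -> ring=[5:NA,40:NC,55:NB]
Op 6: route key 25: smallest pos >= 25 is 40 -> NC
Op 7: route key 49: smallest pos >= 49 is 55 -> NB
Op 8: route key 54: smallest pos >= 54 is 55 -> NB
Final route key 31: smallest pos >= 31 is 40 -> NC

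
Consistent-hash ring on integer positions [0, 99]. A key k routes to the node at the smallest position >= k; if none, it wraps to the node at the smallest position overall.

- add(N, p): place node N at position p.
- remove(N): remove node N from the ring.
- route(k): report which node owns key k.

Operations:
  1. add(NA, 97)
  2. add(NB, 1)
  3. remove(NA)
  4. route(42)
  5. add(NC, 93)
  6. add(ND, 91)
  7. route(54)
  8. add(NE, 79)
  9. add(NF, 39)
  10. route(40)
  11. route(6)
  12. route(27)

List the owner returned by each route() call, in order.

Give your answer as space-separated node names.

Answer: NB ND NE NF NF

Derivation:
Op 1: add NA@97 -> ring=[97:NA]
Op 2: add NB@1 -> ring=[1:NB,97:NA]
Op 3: remove NA -> ring=[1:NB]
Op 4: route key 42: none >= 42, wrap to smallest pos 1 -> NB
Op 5: add NC@93 -> ring=[1:NB,93:NC]
Op 6: add ND@91 -> ring=[1:NB,91:ND,93:NC]
Op 7: route key 54: smallest pos >= 54 is 91 -> ND
Op 8: add NE@79 -> ring=[1:NB,79:NE,91:ND,93:NC]
Op 9: add NF@39 -> ring=[1:NB,39:NF,79:NE,91:ND,93:NC]
Op 10: route key 40: smallest pos >= 40 is 79 -> NE
Op 11: route key 6: smallest pos >= 6 is 39 -> NF
Op 12: route key 27: smallest pos >= 27 is 39 -> NF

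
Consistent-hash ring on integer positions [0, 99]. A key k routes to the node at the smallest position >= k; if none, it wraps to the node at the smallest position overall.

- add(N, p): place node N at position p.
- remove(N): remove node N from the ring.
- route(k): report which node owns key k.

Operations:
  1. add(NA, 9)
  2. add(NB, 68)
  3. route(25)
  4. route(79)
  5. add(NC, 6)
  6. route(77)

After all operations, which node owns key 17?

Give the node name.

Answer: NB

Derivation:
Op 1: add NA@9 -> ring=[9:NA]
Op 2: add NB@68 -> ring=[9:NA,68:NB]
Op 3: route key 25: smallest pos >= 25 is 68 -> NB
Op 4: route key 79: none >= 79, wrap to smallest pos 9 -> NA
Op 5: add NC@6 -> ring=[6:NC,9:NA,68:NB]
Op 6: route key 77: none >= 77, wrap to smallest pos 6 -> NC
Final route key 17: smallest pos >= 17 is 68 -> NB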